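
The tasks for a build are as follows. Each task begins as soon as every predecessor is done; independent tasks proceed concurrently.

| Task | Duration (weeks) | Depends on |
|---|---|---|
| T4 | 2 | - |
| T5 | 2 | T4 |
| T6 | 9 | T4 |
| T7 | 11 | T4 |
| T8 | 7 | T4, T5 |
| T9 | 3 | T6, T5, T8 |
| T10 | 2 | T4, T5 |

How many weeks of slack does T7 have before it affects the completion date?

1

Critical path: T4→T5→T8→T9 = 2+2+7+3 = 14, so the finish is 14 weeks.
T7 finishes as early as 13 and must finish by 14.
Slack of T7 = 3 − 2 = 1 week.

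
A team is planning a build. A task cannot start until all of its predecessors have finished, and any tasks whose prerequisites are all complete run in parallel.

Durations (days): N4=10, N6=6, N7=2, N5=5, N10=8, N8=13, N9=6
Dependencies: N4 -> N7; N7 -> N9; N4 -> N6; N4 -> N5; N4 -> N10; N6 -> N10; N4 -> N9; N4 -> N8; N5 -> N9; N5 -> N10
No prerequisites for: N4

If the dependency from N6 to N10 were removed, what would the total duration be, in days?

23

With the dependency in place, N4→N6→N10 = 10+6+8 = 24 sets the finish at 24 days.
Without N6→N10, N10's earliest start moves from 16 to 15.
After: N4→N5→N10 = 10+5+8 = 23 → 23 days.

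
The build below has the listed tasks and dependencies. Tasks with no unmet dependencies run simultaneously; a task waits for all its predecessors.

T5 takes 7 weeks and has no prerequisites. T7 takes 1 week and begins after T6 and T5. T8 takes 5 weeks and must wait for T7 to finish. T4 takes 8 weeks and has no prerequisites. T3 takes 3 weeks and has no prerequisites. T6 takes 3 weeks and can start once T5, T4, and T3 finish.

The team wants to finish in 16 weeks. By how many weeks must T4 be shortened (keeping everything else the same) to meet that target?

1

Current finish: 17 weeks; target: 16.
T4 is on every critical path, so each week cut from T4 cuts the finish by one (this holds down to a finish of 16).
Need 17 − 16 = 1 week off T4 → T4 becomes 7 weeks, finish becomes 16.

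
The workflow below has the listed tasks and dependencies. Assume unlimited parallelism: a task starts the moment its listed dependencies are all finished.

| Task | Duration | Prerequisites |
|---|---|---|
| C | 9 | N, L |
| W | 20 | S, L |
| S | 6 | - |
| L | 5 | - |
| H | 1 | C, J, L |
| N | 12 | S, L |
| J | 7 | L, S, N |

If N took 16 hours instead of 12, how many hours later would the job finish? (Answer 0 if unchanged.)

Actual critical path: S→N→C→H = 6+12+9+1 = 28 ⇒ 28 hours.
N is on the critical path; changing it to 16 makes that path 32 hours.
That remains the longest chain; total 32 hours.
Change in finish: 32 − 28 = +4 hours.

4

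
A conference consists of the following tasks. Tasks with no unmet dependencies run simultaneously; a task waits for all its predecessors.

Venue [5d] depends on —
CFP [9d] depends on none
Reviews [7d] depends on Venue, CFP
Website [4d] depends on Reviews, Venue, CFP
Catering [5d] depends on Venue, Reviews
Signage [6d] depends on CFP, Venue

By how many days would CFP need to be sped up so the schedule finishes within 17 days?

4

Current finish: 21 days; target: 17.
CFP is on every critical path, so each day cut from CFP cuts the finish by one (this holds down to a finish of 17).
Need 21 − 17 = 4 days off CFP → CFP becomes 5 days, finish becomes 17.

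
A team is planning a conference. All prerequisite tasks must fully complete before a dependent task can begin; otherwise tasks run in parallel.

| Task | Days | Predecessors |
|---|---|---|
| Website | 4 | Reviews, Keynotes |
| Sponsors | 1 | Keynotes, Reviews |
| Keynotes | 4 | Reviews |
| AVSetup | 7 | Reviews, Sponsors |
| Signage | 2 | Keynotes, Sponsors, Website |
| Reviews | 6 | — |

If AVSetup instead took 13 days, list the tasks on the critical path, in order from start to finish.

Actual critical path: Reviews→Keynotes→Sponsors→AVSetup = 6+4+1+7 = 18 ⇒ 18 days.
AVSetup is on the critical path; changing it to 13 makes that path 24 days.
That remains the longest chain; total 24 days.

Reviews, Keynotes, Sponsors, AVSetup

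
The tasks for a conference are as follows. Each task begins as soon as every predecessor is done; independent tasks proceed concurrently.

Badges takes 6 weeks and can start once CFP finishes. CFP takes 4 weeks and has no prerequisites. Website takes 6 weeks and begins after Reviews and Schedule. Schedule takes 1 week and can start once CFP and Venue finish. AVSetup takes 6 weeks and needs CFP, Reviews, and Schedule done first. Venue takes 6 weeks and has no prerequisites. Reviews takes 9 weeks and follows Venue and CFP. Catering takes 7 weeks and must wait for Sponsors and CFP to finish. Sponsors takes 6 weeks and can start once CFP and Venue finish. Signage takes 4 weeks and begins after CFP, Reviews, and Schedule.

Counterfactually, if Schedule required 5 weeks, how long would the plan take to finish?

The binding path is Venue→Reviews→Website = 6+9+6 = 21; finish at 21 weeks.
Schedule has 8 weeks of float (longest path through it is 13).
The critical path is still Venue→Reviews→Website; finish is now 21 weeks.

21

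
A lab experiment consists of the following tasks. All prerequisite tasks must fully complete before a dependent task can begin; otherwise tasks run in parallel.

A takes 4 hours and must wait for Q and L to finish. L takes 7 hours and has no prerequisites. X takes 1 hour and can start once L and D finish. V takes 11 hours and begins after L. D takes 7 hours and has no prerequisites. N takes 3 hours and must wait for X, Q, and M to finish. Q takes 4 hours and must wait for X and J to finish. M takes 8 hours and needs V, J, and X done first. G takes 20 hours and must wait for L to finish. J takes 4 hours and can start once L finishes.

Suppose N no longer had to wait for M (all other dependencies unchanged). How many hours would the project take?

27

Original critical path: L→V→M→N = 7+11+8+3 = 29 ⇒ 29 hours.
Without M→N, N's earliest start moves from 26 to 15.
New critical path: L→G = 7+20 = 27 ⇒ 27 hours.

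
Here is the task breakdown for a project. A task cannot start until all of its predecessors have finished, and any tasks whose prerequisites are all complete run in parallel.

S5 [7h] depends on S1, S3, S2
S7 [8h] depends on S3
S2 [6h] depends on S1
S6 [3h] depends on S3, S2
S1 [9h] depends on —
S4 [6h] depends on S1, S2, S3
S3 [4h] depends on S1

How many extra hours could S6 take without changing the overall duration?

4

S1→S2→S5 = 9+6+7 = 22 sets the makespan at 22 hours.
Longest path through S6: 18 hours (earliest finish 18, latest finish 22).
So S6 can slip 22 − 18 = 4 hours.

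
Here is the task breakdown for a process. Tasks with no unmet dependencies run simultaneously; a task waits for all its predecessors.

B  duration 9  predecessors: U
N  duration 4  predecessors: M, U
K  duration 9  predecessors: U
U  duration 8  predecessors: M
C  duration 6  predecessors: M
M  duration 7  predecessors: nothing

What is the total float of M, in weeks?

0

M→U→B = 7+8+9 = 24 sets the makespan at 24 weeks.
The longest chain containing M totals 24 weeks.
Slack of M = 0 − 0 = 0 weeks.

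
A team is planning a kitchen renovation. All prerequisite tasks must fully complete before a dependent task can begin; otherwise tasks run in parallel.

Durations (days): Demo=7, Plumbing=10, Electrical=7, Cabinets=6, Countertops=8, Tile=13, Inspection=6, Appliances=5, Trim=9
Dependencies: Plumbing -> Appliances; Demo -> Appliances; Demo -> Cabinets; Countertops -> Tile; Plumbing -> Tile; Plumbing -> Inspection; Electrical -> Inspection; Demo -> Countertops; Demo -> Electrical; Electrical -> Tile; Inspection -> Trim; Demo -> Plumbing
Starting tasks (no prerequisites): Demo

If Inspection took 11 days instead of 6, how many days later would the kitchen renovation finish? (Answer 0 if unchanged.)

5

Baseline: Demo→Plumbing→Inspection→Trim = 7+10+6+9 = 32 → 32 days.
Inspection lies on that path, so at 11 days the path becomes 37 days.
The critical path is still Demo→Plumbing→Inspection→Trim; finish is now 37 days.
Change in finish: 37 − 32 = +5 days.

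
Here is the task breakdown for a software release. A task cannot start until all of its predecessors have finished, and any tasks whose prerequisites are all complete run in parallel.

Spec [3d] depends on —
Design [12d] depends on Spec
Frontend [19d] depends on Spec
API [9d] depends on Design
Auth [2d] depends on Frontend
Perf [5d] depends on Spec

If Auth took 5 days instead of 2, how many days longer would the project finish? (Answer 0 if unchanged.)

3

Critical path before the change: Spec→Frontend→Auth = 3+19+2 = 24 giving 24 days.
Auth is on the critical path; changing it to 5 makes that path 27 days.
That remains the longest chain; total 27 days.
Change in finish: 27 − 24 = +3 days.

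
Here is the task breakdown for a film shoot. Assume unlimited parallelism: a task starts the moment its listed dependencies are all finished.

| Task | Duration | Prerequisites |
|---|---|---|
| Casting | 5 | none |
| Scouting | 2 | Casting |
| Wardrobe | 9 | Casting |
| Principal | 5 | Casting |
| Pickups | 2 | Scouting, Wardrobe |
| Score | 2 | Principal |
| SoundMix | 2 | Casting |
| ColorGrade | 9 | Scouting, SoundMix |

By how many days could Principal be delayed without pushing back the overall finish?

Critical path: Casting→Scouting→ColorGrade = 5+2+9 = 16, so the finish is 16 days.
The longest chain containing Principal totals 12 days.
Float = 16 − 12 = 4.

4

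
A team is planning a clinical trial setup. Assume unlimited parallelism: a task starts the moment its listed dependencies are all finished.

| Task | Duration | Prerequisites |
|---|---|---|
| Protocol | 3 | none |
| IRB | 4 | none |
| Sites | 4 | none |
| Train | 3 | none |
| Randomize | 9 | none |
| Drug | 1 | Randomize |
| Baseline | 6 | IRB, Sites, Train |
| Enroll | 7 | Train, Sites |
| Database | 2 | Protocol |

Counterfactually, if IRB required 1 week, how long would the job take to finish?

11

Baseline: Sites→Enroll = 4+7 = 11 → 11 weeks.
IRB is off the critical path — its longest chain is 10 weeks, giving 1 of slack.
That remains the longest chain; total 11 weeks.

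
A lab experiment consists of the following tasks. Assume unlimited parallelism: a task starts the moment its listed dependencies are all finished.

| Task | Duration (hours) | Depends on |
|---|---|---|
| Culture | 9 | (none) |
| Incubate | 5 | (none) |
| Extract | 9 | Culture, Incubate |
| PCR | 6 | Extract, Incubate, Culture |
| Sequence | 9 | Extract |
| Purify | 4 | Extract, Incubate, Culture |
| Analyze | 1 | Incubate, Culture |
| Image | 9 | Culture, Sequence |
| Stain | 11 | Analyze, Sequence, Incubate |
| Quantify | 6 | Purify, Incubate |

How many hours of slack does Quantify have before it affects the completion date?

10

Critical path: Culture→Extract→Sequence→Stain = 9+9+9+11 = 38, so the finish is 38 hours.
Quantify finishes as early as 28 and must finish by 38.
Slack of Quantify = 32 − 22 = 10 hours.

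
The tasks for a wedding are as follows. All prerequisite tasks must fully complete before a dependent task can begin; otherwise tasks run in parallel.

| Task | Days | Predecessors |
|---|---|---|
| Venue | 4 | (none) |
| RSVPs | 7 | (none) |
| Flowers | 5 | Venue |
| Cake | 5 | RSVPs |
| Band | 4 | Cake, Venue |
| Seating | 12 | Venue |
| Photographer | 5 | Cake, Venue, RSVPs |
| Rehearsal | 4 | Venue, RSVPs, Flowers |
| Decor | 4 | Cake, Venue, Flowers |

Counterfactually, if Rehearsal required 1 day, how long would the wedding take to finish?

Actual critical path: RSVPs→Cake→Photographer = 7+5+5 = 17 ⇒ 17 days.
The longest path through Rehearsal is only 13 days, so Rehearsal has float 4.
No other chain overtakes it, so the finish is 17 days.

17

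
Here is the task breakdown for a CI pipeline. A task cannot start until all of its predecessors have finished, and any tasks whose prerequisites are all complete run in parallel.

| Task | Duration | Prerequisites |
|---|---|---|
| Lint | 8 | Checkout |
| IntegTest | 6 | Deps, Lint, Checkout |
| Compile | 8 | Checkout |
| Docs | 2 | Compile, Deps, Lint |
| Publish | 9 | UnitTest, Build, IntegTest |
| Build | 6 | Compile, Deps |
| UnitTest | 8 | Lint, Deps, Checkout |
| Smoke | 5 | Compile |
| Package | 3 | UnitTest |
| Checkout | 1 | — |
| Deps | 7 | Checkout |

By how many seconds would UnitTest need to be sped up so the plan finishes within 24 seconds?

2

Current finish: 26 seconds; target: 24.
UnitTest is on every critical path, so each second cut from UnitTest cuts the finish by one (this holds down to a finish of 24).
Need 26 − 24 = 2 seconds off UnitTest → UnitTest becomes 6 seconds, finish becomes 24.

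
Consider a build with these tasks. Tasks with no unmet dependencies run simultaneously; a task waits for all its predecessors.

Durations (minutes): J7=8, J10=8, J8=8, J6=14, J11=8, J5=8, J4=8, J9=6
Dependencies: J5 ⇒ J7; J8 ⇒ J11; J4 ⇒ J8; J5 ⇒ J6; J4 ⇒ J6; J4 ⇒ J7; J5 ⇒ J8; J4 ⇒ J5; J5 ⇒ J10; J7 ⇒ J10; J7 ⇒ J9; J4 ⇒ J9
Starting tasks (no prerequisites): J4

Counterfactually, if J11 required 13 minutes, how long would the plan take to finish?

As given, the longest chain is J4→J5→J8→J11 = 8+8+8+8 = 32, so the finish is 32 minutes.
J11 is on the critical path; changing it to 13 makes that path 37 minutes.
The critical path is still J4→J5→J8→J11; finish is now 37 minutes.

37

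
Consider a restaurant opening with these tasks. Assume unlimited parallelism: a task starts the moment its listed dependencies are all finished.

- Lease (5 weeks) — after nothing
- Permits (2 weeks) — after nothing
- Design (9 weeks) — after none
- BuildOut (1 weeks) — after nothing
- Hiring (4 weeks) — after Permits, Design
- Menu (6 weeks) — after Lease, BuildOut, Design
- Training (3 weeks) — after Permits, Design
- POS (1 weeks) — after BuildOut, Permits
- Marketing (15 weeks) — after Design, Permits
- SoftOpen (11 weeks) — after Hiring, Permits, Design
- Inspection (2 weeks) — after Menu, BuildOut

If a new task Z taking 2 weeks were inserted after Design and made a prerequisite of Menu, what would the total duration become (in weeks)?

Originally the plan takes 24 weeks.
With Z inserted, Menu now waits for max(Lease, BuildOut, Design, Z).
New critical path: Design→Hiring→SoftOpen = 9+4+11 = 24 ⇒ 24 weeks.

24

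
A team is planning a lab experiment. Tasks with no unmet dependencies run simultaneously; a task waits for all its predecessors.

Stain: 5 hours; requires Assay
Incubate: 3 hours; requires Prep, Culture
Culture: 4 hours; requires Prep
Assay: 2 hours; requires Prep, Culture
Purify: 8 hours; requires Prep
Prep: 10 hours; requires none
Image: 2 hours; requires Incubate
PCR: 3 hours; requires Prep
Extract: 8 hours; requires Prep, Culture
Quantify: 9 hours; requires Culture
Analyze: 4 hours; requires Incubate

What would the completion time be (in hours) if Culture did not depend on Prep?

Original critical path: Prep→Culture→Quantify = 10+4+9 = 23 ⇒ 23 hours.
Without Prep→Culture, Culture's earliest start moves from 10 to 0.
After: Prep→Extract = 10+8 = 18 → 18 hours.

18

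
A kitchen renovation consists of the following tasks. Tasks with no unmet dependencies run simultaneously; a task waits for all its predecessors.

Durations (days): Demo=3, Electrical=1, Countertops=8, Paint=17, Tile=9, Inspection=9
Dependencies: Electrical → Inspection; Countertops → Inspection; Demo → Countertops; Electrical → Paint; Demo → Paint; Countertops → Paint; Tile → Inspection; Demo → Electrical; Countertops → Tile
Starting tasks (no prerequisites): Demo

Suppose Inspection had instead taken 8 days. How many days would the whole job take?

28

Baseline: Demo→Countertops→Tile→Inspection = 3+8+9+9 = 29 → 29 days.
Since Inspection is critical, the -1 change carries straight to that chain (now 28 days).
Now Demo→Countertops→Paint = 3+8+17 = 28 is longest, so the finish becomes 28 days.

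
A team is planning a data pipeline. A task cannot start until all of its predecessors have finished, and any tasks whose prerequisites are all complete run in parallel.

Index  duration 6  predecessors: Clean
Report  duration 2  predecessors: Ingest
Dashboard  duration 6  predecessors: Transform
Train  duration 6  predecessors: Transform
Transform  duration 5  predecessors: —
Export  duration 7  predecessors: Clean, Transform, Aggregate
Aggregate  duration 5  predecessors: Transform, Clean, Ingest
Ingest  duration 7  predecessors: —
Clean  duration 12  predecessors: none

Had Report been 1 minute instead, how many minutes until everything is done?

Baseline: Clean→Aggregate→Export = 12+5+7 = 24 → 24 minutes.
The longest path through Report is only 9 minutes, so Report has float 15.
The critical path is still Clean→Aggregate→Export; finish is now 24 minutes.

24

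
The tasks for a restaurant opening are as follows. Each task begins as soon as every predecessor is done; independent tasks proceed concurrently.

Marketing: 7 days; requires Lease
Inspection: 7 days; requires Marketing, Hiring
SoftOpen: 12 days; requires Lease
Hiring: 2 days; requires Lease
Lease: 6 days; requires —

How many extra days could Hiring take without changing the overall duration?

Critical path: Lease→Marketing→Inspection = 6+7+7 = 20, so the finish is 20 days.
Longest path through Hiring: 15 days (earliest finish 8, latest finish 13).
So Hiring can slip 13 − 8 = 5 days.

5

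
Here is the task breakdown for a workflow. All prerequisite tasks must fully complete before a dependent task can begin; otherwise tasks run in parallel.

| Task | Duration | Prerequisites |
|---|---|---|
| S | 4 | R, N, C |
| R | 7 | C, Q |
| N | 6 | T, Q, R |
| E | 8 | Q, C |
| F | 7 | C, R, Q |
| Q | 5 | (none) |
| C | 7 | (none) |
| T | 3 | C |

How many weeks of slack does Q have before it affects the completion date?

2

C→R→N→S = 7+7+6+4 = 24 sets the makespan at 24 weeks.
The longest chain containing Q totals 22 weeks.
So Q can slip 7 − 5 = 2 weeks.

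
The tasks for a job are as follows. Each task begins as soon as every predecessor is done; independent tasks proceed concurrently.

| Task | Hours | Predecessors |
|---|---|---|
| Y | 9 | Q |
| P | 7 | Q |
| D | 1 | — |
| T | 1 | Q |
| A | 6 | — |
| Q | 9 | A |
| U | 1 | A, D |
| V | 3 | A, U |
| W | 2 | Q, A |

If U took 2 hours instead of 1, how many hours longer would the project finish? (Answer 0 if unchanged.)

As given, the longest chain is A→Q→Y = 6+9+9 = 24, so the finish is 24 hours.
The longest path through U is only 10 hours, so U has float 14.
That remains the longest chain; total 24 hours.
Change in finish: 24 − 24 = +0 hours.

0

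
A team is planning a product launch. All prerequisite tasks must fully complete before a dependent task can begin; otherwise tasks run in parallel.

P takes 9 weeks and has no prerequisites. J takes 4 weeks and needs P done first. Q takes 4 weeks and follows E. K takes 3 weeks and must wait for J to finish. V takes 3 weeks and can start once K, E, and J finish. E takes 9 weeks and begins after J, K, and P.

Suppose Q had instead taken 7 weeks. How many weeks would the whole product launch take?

32

Critical path before the change: P→J→K→E→Q = 9+4+3+9+4 = 29 giving 29 weeks.
Since Q is critical, the +3 change carries straight to that chain (now 32 weeks).
That remains the longest chain; total 32 weeks.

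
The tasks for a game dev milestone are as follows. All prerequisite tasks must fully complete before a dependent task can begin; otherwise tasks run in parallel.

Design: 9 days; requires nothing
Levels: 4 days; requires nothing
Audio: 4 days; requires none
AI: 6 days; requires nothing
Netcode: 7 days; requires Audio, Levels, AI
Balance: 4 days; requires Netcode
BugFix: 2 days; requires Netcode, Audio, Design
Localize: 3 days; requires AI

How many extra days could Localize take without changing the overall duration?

AI→Netcode→Balance = 6+7+4 = 17 sets the makespan at 17 days.
Longest path through Localize: 9 days (earliest finish 9, latest finish 17).
Float = 17 − 9 = 8.

8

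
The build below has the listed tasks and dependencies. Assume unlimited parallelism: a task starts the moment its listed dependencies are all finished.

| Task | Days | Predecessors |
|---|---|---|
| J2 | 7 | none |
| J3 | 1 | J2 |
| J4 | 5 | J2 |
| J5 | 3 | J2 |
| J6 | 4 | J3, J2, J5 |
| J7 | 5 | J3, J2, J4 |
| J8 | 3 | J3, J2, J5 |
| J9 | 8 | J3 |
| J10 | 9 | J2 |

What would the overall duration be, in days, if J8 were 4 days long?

17

Baseline: J2→J4→J7 = 7+5+5 = 17 → 17 days.
J8 has 4 days of float (longest path through it is 13).
No other chain overtakes it, so the finish is 17 days.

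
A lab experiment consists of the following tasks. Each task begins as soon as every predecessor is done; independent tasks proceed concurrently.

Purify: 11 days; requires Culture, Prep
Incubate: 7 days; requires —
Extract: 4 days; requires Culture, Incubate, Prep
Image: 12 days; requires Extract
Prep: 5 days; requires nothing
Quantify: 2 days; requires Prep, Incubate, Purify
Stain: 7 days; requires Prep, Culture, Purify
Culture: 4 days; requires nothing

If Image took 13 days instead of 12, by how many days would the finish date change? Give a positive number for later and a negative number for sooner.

Actual critical path: Incubate→Extract→Image = 7+4+12 = 23 ⇒ 23 days.
Since Image is critical, the +1 change carries straight to that chain (now 24 days).
That remains the longest chain; total 24 days.
Change in finish: 24 − 23 = +1 days.

1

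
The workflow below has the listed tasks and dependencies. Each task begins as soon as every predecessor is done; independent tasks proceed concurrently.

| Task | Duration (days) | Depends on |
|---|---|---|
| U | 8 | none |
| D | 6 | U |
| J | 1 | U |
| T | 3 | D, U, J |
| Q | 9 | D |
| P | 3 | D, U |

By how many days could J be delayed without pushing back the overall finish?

11

The longest chain is U→D→Q = 8+6+9 = 23; overall finish 23 days.
J finishes as early as 9 and must finish by 20.
Float = 23 − 12 = 11.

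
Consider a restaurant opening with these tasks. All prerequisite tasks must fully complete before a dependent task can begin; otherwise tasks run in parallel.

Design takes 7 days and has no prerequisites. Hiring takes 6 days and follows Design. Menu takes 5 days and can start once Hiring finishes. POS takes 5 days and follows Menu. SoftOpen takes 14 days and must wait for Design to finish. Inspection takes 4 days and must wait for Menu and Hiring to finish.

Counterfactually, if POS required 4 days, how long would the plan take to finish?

Baseline: Design→Hiring→Menu→POS = 7+6+5+5 = 23 → 23 days.
POS lies on that path, so at 4 days the path becomes 22 days.
The critical path is still Design→Hiring→Menu→POS; finish is now 22 days.

22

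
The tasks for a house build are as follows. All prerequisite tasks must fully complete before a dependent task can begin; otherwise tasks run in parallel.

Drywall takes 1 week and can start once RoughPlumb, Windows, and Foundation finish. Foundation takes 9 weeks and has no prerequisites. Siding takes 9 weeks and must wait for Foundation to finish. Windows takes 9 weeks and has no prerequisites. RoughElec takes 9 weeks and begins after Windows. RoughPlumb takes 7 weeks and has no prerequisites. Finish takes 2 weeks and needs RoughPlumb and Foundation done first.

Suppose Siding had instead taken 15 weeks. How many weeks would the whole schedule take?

24

Actual critical path: Foundation→Siding = 9+9 = 18 ⇒ 18 weeks.
Since Siding is critical, the +6 change carries straight to that chain (now 24 weeks).
That remains the longest chain; total 24 weeks.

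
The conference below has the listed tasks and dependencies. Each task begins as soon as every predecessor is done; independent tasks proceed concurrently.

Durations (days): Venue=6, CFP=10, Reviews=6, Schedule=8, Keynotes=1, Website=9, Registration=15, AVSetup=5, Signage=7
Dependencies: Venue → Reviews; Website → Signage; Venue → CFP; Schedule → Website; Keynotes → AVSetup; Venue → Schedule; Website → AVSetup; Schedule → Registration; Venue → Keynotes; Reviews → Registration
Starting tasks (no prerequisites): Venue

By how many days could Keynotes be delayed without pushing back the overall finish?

18

Critical path: Venue→Schedule→Website→Signage = 6+8+9+7 = 30, so the finish is 30 days.
Keynotes finishes as early as 7 and must finish by 25.
Float = 30 − 12 = 18.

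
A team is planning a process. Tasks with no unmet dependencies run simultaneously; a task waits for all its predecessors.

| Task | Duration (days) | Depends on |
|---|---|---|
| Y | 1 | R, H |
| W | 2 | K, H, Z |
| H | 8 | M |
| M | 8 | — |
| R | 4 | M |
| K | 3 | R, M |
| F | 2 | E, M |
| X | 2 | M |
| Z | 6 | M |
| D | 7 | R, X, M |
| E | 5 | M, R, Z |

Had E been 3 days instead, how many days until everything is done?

19

Critical path before the change: M→Z→E→F = 8+6+5+2 = 21 giving 21 days.
Since E is critical, the -2 change carries straight to that chain (now 19 days).
The critical path is still M→Z→E→F; finish is now 19 days.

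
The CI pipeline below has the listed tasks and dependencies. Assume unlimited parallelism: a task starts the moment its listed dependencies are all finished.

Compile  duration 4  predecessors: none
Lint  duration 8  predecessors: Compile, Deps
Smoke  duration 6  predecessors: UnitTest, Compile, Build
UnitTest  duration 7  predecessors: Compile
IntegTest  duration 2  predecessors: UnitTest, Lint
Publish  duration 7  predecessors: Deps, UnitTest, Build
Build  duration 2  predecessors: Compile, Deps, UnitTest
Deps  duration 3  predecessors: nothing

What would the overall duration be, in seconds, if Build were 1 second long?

As given, the longest chain is Compile→UnitTest→Build→Publish = 4+7+2+7 = 20, so the finish is 20 seconds.
Build is on the critical path; changing it to 1 makes that path 19 seconds.
No other chain overtakes it, so the finish is 19 seconds.

19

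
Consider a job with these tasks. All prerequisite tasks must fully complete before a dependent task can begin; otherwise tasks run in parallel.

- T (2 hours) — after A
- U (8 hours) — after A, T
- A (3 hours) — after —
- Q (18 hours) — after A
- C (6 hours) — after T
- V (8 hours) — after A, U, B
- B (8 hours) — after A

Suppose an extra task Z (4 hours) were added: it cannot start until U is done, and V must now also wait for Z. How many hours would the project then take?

25

Originally the project takes 21 hours.
With Z inserted, V now waits for max(A, U, B, Z).
New critical path: A→T→U→Z→V = 3+2+8+4+8 = 25 ⇒ 25 hours.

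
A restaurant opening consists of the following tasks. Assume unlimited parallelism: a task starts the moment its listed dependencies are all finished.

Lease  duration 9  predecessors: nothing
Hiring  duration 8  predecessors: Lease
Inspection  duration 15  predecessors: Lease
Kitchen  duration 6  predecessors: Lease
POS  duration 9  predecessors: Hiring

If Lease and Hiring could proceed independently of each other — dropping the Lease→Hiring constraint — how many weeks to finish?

24

With the dependency in place, Lease→Hiring→POS = 9+8+9 = 26 sets the finish at 26 weeks.
Without Lease→Hiring, Hiring's earliest start moves from 9 to 0.
The longest chain is now Lease→Inspection = 9+15 = 24, so the project takes 24 weeks.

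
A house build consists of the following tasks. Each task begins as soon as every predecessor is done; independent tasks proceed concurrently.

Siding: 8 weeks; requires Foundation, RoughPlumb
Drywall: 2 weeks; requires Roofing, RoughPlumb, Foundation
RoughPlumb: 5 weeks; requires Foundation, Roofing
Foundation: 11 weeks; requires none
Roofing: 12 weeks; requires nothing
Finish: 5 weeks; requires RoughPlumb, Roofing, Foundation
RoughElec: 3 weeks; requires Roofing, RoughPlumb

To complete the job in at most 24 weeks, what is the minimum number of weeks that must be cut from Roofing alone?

Current finish: 25 weeks; target: 24.
Roofing is on every critical path, so each week cut from Roofing cuts the finish by one (this holds down to a finish of 24).
Need 25 − 24 = 1 week off Roofing → Roofing becomes 11 weeks, finish becomes 24.

1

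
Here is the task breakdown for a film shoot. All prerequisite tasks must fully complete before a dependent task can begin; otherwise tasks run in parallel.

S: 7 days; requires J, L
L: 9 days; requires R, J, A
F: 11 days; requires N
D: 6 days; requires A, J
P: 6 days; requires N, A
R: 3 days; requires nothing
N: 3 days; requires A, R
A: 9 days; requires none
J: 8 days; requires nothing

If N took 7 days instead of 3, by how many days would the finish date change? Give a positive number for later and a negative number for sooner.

Baseline: A→L→S = 9+9+7 = 25 → 25 days.
The longest path through N is only 23 days, so N has float 2.
New critical path: A→N→F = 9+7+11 = 27 ⇒ 27 days.
Change in finish: 27 − 25 = +2 days.

2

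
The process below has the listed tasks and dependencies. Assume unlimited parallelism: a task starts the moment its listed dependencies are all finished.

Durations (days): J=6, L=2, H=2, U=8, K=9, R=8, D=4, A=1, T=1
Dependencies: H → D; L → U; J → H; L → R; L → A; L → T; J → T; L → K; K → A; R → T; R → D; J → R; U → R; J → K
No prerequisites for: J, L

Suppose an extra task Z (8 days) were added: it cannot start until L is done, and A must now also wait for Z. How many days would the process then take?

22

Originally the process takes 22 days.
With Z inserted, A now waits for max(K, L, Z).
New critical path: L→U→R→D = 2+8+8+4 = 22 ⇒ 22 days.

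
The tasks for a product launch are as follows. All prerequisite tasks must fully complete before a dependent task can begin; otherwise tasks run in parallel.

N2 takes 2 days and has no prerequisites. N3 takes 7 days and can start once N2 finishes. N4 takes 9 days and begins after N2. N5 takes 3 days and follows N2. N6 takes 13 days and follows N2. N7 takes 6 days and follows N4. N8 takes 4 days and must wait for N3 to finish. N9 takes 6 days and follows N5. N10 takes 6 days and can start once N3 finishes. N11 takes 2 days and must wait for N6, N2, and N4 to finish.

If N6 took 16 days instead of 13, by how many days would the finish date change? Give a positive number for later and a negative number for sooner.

3

Actual critical path: N2→N6→N11 = 2+13+2 = 17 ⇒ 17 days.
N6 lies on that path, so at 16 days the path becomes 20 days.
That remains the longest chain; total 20 days.
Change in finish: 20 − 17 = +3 days.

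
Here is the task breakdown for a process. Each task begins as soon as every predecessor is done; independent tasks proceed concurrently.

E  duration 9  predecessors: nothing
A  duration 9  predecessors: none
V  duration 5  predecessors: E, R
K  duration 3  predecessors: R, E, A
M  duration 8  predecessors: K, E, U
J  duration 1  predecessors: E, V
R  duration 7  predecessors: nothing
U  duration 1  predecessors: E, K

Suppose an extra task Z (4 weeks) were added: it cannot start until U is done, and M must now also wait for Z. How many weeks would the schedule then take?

Originally the schedule takes 21 weeks.
With Z inserted, M now waits for max(K, E, U, Z).
New critical path: E→K→U→Z→M = 9+3+1+4+8 = 25 ⇒ 25 weeks.

25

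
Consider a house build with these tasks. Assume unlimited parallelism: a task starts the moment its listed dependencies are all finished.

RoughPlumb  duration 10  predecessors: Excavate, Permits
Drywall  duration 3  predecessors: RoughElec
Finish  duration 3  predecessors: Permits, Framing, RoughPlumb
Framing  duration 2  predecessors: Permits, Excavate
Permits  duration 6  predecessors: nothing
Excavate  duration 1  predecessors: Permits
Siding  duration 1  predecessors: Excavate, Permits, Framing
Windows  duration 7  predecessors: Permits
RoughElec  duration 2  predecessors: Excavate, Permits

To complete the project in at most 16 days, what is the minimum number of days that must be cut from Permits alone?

4

Current finish: 20 days; target: 16.
Permits is on every critical path, so each day cut from Permits cuts the finish by one (this holds down to a finish of 15).
Need 20 − 16 = 4 days off Permits → Permits becomes 2 days, finish becomes 16.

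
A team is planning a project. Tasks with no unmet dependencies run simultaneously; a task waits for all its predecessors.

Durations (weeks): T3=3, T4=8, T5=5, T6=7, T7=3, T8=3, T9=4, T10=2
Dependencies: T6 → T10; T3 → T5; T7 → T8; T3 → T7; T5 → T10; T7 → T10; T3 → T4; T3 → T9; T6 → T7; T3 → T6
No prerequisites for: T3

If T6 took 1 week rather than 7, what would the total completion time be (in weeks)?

The binding path is T3→T6→T7→T8 = 3+7+3+3 = 16; finish at 16 weeks.
T6 lies on that path, so at 1 week the path becomes 10 weeks.
The binding chain switches to T3→T4 = 3+8 = 11; finish 11 weeks.

11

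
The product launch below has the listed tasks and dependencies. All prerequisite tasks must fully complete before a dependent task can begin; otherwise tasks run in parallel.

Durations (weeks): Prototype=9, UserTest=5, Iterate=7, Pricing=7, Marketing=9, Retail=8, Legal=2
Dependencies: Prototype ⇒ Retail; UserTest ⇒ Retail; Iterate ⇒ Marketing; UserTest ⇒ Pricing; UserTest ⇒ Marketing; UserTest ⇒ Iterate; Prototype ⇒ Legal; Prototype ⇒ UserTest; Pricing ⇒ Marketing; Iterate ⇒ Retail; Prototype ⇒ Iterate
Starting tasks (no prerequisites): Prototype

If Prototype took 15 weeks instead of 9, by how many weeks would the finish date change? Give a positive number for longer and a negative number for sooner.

6

Actual critical path: Prototype→UserTest→Iterate→Marketing = 9+5+7+9 = 30 ⇒ 30 weeks.
Prototype is on the critical path; changing it to 15 makes that path 36 weeks.
The critical path is still Prototype→UserTest→Iterate→Marketing; finish is now 36 weeks.
Change in finish: 36 − 30 = +6 weeks.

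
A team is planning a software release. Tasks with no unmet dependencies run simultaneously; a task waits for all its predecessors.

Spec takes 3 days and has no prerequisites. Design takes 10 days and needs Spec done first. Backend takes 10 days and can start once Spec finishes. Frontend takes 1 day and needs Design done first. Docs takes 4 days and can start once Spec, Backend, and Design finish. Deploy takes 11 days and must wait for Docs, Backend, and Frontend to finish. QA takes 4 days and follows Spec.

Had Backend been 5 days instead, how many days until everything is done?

Baseline: Spec→Backend→Docs→Deploy = 3+10+4+11 = 28 → 28 days.
Backend is on the critical path; changing it to 5 makes that path 23 days.
Now Spec→Design→Docs→Deploy = 3+10+4+11 = 28 is longest, so the finish becomes 28 days.

28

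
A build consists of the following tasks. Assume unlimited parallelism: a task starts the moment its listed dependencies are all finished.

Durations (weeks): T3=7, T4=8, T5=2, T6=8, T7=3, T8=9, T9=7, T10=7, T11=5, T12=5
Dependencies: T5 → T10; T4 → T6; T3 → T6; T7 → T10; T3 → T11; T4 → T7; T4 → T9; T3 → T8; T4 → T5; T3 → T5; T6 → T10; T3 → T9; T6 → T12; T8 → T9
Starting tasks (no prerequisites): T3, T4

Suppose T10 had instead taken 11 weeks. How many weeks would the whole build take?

Actual critical path: T4→T6→T10 = 8+8+7 = 23 ⇒ 23 weeks.
Since T10 is critical, the +4 change carries straight to that chain (now 27 weeks).
No other chain overtakes it, so the finish is 27 weeks.

27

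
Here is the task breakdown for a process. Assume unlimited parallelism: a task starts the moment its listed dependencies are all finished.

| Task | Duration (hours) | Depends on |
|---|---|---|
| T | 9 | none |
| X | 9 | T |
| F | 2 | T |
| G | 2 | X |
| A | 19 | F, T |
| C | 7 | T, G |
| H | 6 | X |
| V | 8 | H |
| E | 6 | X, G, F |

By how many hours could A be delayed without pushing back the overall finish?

2

T→X→H→V = 9+9+6+8 = 32 sets the makespan at 32 hours.
The longest chain containing A totals 30 hours.
Float = 32 − 30 = 2.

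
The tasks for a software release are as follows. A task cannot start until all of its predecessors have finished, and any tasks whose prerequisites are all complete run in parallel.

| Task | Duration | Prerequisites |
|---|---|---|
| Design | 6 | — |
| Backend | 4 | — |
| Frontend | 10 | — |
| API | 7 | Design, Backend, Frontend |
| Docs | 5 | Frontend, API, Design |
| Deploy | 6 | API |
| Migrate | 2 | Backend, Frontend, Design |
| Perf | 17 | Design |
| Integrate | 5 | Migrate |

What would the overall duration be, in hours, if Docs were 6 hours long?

Actual critical path: Design→Perf = 6+17 = 23 ⇒ 23 hours.
Docs is off the critical path — its longest chain is 22 hours, giving 1 of slack.
That remains the longest chain; total 23 hours.

23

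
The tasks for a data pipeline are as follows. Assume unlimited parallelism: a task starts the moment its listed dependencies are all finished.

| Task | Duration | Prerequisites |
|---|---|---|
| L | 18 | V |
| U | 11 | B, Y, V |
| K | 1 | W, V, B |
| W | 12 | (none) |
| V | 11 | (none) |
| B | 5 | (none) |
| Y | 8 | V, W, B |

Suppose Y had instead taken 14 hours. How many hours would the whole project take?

37

Actual critical path: W→Y→U = 12+8+11 = 31 ⇒ 31 hours.
Since Y is critical, the +6 change carries straight to that chain (now 37 hours).
No other chain overtakes it, so the finish is 37 hours.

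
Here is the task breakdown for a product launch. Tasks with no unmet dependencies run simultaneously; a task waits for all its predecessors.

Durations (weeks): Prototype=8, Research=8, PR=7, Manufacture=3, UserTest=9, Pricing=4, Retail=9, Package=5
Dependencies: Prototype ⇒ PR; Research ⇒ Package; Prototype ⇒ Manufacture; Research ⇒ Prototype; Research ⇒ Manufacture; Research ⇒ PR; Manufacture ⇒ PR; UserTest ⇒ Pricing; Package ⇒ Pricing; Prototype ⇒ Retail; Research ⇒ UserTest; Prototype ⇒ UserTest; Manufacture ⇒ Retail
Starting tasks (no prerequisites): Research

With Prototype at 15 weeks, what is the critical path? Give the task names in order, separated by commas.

Research, Prototype, UserTest, Pricing

Baseline: Research→Prototype→UserTest→Pricing = 8+8+9+4 = 29 → 29 weeks.
Prototype lies on that path, so at 15 weeks the path becomes 36 weeks.
No other chain overtakes it, so the finish is 36 weeks.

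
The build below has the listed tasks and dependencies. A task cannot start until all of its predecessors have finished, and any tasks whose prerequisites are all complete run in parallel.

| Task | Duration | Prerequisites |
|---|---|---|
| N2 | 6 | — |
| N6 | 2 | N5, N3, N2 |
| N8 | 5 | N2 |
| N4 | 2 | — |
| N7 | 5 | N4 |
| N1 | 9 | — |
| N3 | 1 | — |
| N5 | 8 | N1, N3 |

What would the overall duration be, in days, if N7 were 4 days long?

Actual critical path: N1→N5→N6 = 9+8+2 = 19 ⇒ 19 days.
N7 is off the critical path — its longest chain is 7 days, giving 12 of slack.
No other chain overtakes it, so the finish is 19 days.

19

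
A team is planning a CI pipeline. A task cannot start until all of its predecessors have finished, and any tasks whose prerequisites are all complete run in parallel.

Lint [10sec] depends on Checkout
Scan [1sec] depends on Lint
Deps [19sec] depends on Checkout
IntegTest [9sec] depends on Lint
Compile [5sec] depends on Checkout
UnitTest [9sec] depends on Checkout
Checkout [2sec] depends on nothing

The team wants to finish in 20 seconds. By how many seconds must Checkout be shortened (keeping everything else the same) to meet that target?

1

Current finish: 21 seconds; target: 20.
Checkout is on every critical path, so each second cut from Checkout cuts the finish by one (this holds down to a finish of 20).
Need 21 − 20 = 1 second off Checkout → Checkout becomes 1 second, finish becomes 20.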